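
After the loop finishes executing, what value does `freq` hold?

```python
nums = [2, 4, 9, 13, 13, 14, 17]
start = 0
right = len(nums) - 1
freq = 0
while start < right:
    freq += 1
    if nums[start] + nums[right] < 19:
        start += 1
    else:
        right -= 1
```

Let's trace through this code step by step.

Initialize: nums = [2, 4, 9, 13, 13, 14, 17]
Initialize: start = 0
Initialize: right = 6
Initialize: freq = 0
Entering loop: while start < right:
After iteration 1: start = 0, right = 5, freq = 1
After iteration 2: start = 1, right = 5, freq = 2
After iteration 3: start = 2, right = 5, freq = 3
After iteration 4: start = 2, right = 4, freq = 4
After iteration 5: start = 2, right = 3, freq = 5
After iteration 6: start = 2, right = 2, freq = 6
Loop ends.

Final answer: 6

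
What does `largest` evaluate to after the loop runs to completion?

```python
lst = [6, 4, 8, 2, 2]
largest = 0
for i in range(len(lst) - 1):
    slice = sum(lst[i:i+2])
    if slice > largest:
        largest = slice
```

Let's trace through this code step by step.

Initialize: lst = [6, 4, 8, 2, 2]
Initialize: largest = 0
Entering loop: for i in range(len(lst) - 1):
After iteration 1: i = 0, largest = 10, slice = 10
After iteration 2: i = 1, largest = 12, slice = 12
After iteration 3: i = 2, largest = 12, slice = 10
After iteration 4: i = 3, largest = 12, slice = 4
Loop ends.

Final answer: 12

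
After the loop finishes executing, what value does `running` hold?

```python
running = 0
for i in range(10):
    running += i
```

Let's trace through this code step by step.

Initialize: running = 0
Entering loop: for i in range(10):
After iteration 1: i = 0, running = 0
After iteration 2: i = 1, running = 1
After iteration 3: i = 2, running = 3
After iteration 4: i = 3, running = 6
After iteration 5: i = 4, running = 10
After iteration 6: i = 5, running = 15
After iteration 7: i = 6, running = 21
After iteration 8: i = 7, running = 28
After iteration 9: i = 8, running = 36
After iteration 10: i = 9, running = 45
Loop ends.

Final answer: 45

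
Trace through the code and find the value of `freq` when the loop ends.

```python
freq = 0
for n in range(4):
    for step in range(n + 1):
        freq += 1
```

Let's trace through this code step by step.

Initialize: freq = 0
Entering loop: for n in range(4):
After iteration 1: n = 0, freq = 1, step = 0
After iteration 2: n = 1, freq = 3, step = 1
After iteration 3: n = 2, freq = 6, step = 2
After iteration 4: n = 3, freq = 10, step = 3
Loop ends.

Final answer: 10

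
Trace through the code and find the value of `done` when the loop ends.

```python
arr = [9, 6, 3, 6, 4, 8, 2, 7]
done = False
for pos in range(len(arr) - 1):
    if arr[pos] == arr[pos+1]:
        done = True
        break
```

Let's trace through this code step by step.

Initialize: arr = [9, 6, 3, 6, 4, 8, 2, 7]
Initialize: done = False
Entering loop: for pos in range(len(arr) - 1):
After iteration 1: pos = 0, done = False
After iteration 2: pos = 1, done = False
After iteration 3: pos = 2, done = False
After iteration 4: pos = 3, done = False
After iteration 5: pos = 4, done = False
After iteration 6: pos = 5, done = False
After iteration 7: pos = 6, done = False
Loop ends.

Final answer: False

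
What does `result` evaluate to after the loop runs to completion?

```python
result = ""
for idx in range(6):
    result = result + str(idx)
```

Let's trace through this code step by step.

Initialize: result = ''
Entering loop: for idx in range(6):
After iteration 1: idx = 0, result = '0'
After iteration 2: idx = 1, result = '01'
After iteration 3: idx = 2, result = '012'
After iteration 4: idx = 3, result = '0123'
After iteration 5: idx = 4, result = '01234'
After iteration 6: idx = 5, result = '012345'
Loop ends.

Final answer: '012345'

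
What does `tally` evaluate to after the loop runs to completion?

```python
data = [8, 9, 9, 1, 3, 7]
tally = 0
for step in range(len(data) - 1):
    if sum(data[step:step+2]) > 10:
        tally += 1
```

Let's trace through this code step by step.

Initialize: data = [8, 9, 9, 1, 3, 7]
Initialize: tally = 0
Entering loop: for step in range(len(data) - 1):
After iteration 1: step = 0, tally = 1
After iteration 2: step = 1, tally = 2
After iteration 3: step = 2, tally = 2
After iteration 4: step = 3, tally = 2
After iteration 5: step = 4, tally = 2
Loop ends.

Final answer: 2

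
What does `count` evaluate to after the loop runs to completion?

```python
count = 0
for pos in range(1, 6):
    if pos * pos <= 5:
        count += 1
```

Let's trace through this code step by step.

Initialize: count = 0
Entering loop: for pos in range(1, 6):
After iteration 1: pos = 1, count = 1
After iteration 2: pos = 2, count = 2
After iteration 3: pos = 3, count = 2
After iteration 4: pos = 4, count = 2
After iteration 5: pos = 5, count = 2
Loop ends.

Final answer: 2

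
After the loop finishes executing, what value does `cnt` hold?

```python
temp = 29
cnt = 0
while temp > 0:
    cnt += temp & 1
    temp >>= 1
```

Let's trace through this code step by step.

Initialize: temp = 29
Initialize: cnt = 0
Entering loop: while temp > 0:
After iteration 1: temp = 14, cnt = 1
After iteration 2: temp = 7, cnt = 1
After iteration 3: temp = 3, cnt = 2
After iteration 4: temp = 1, cnt = 3
After iteration 5: temp = 0, cnt = 4
Loop ends.

Final answer: 4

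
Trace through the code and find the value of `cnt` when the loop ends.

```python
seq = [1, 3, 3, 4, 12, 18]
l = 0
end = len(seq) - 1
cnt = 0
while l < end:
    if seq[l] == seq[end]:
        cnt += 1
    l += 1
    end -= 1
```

Let's trace through this code step by step.

Initialize: seq = [1, 3, 3, 4, 12, 18]
Initialize: l = 0
Initialize: end = 5
Initialize: cnt = 0
Entering loop: while l < end:
After iteration 1: l = 1, end = 4, cnt = 0
After iteration 2: l = 2, end = 3, cnt = 0
After iteration 3: l = 3, end = 2, cnt = 0
Loop ends.

Final answer: 0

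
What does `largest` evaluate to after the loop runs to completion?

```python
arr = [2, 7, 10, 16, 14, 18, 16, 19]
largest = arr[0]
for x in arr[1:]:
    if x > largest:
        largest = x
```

Let's trace through this code step by step.

Initialize: arr = [2, 7, 10, 16, 14, 18, 16, 19]
Initialize: largest = 2
Entering loop: for x in arr[1:]:
After iteration 1: x = 7, largest = 7
After iteration 2: x = 10, largest = 10
After iteration 3: x = 16, largest = 16
After iteration 4: x = 14, largest = 16
After iteration 5: x = 18, largest = 18
After iteration 6: x = 16, largest = 18
After iteration 7: x = 19, largest = 19
Loop ends.

Final answer: 19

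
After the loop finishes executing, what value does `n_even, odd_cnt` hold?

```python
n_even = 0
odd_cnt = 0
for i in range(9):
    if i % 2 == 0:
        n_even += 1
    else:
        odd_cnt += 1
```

Let's trace through this code step by step.

Initialize: n_even = 0
Initialize: odd_cnt = 0
Entering loop: for i in range(9):
After iteration 1: i = 0, n_even = 1, odd_cnt = 0
After iteration 2: i = 1, n_even = 1, odd_cnt = 1
After iteration 3: i = 2, n_even = 2, odd_cnt = 1
After iteration 4: i = 3, n_even = 2, odd_cnt = 2
After iteration 5: i = 4, n_even = 3, odd_cnt = 2
After iteration 6: i = 5, n_even = 3, odd_cnt = 3
After iteration 7: i = 6, n_even = 4, odd_cnt = 3
After iteration 8: i = 7, n_even = 4, odd_cnt = 4
After iteration 9: i = 8, n_even = 5, odd_cnt = 4
Loop ends.

Final answer: 5, 4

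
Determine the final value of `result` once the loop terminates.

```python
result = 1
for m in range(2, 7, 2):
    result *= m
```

Let's trace through this code step by step.

Initialize: result = 1
Entering loop: for m in range(2, 7, 2):
After iteration 1: m = 2, result = 2
After iteration 2: m = 4, result = 8
After iteration 3: m = 6, result = 48
Loop ends.

Final answer: 48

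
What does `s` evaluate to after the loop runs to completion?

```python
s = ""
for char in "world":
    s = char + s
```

Let's trace through this code step by step.

Initialize: s = ''
Entering loop: for char in "world":
After iteration 1: char = 'w', s = 'w'
After iteration 2: char = 'o', s = 'ow'
After iteration 3: char = 'r', s = 'row'
After iteration 4: char = 'l', s = 'lrow'
After iteration 5: char = 'd', s = 'dlrow'
Loop ends.

Final answer: 'dlrow'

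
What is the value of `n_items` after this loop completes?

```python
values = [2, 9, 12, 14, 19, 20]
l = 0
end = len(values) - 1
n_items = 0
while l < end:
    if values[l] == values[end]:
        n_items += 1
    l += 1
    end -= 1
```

Let's trace through this code step by step.

Initialize: values = [2, 9, 12, 14, 19, 20]
Initialize: l = 0
Initialize: end = 5
Initialize: n_items = 0
Entering loop: while l < end:
After iteration 1: l = 1, end = 4, n_items = 0
After iteration 2: l = 2, end = 3, n_items = 0
After iteration 3: l = 3, end = 2, n_items = 0
Loop ends.

Final answer: 0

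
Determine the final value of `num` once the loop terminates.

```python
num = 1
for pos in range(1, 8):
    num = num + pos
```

Let's trace through this code step by step.

Initialize: num = 1
Entering loop: for pos in range(1, 8):
After iteration 1: pos = 1, num = 2
After iteration 2: pos = 2, num = 4
After iteration 3: pos = 3, num = 7
After iteration 4: pos = 4, num = 11
After iteration 5: pos = 5, num = 16
After iteration 6: pos = 6, num = 22
After iteration 7: pos = 7, num = 29
Loop ends.

Final answer: 29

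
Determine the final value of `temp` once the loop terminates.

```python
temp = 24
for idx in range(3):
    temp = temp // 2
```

Let's trace through this code step by step.

Initialize: temp = 24
Entering loop: for idx in range(3):
After iteration 1: idx = 0, temp = 12
After iteration 2: idx = 1, temp = 6
After iteration 3: idx = 2, temp = 3
Loop ends.

Final answer: 3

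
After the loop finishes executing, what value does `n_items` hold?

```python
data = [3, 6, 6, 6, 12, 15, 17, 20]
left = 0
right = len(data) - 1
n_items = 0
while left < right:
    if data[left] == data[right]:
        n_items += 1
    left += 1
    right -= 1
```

Let's trace through this code step by step.

Initialize: data = [3, 6, 6, 6, 12, 15, 17, 20]
Initialize: left = 0
Initialize: right = 7
Initialize: n_items = 0
Entering loop: while left < right:
After iteration 1: left = 1, right = 6, n_items = 0
After iteration 2: left = 2, right = 5, n_items = 0
After iteration 3: left = 3, right = 4, n_items = 0
After iteration 4: left = 4, right = 3, n_items = 0
Loop ends.

Final answer: 0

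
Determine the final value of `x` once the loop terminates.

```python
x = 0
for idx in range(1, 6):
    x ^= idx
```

Let's trace through this code step by step.

Initialize: x = 0
Entering loop: for idx in range(1, 6):
After iteration 1: idx = 1, x = 1
After iteration 2: idx = 2, x = 3
After iteration 3: idx = 3, x = 0
After iteration 4: idx = 4, x = 4
After iteration 5: idx = 5, x = 1
Loop ends.

Final answer: 1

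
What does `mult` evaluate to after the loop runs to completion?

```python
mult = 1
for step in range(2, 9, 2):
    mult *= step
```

Let's trace through this code step by step.

Initialize: mult = 1
Entering loop: for step in range(2, 9, 2):
After iteration 1: step = 2, mult = 2
After iteration 2: step = 4, mult = 8
After iteration 3: step = 6, mult = 48
After iteration 4: step = 8, mult = 384
Loop ends.

Final answer: 384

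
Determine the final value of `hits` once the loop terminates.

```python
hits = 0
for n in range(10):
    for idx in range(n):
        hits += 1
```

Let's trace through this code step by step.

Initialize: hits = 0
Entering loop: for n in range(10):
After iteration 1: n = 0, hits = 0
After iteration 2: n = 1, hits = 1, idx = 0
After iteration 3: n = 2, hits = 3, idx = 1
After iteration 4: n = 3, hits = 6, idx = 2
After iteration 5: n = 4, hits = 10, idx = 3
After iteration 6: n = 5, hits = 15, idx = 4
After iteration 7: n = 6, hits = 21, idx = 5
After iteration 8: n = 7, hits = 28, idx = 6
After iteration 9: n = 8, hits = 36, idx = 7
After iteration 10: n = 9, hits = 45, idx = 8
Loop ends.

Final answer: 45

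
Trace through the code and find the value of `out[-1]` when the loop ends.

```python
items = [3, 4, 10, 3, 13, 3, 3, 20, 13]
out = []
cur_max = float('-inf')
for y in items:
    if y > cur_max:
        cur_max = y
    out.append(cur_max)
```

Let's trace through this code step by step.

Initialize: items = [3, 4, 10, 3, 13, 3, 3, 20, 13]
Initialize: out = []
Initialize: cur_max = -inf
Entering loop: for y in items:
After iteration 1: y = 3, out = [3], cur_max = 3
After iteration 2: y = 4, out = [3, 4], cur_max = 4
After iteration 3: y = 10, out = [3, 4, 10], cur_max = 10
After iteration 4: y = 3, out = [3, 4, 10, 10], cur_max = 10
After iteration 5: y = 13, out = [3, 4, 10, 10, 13], cur_max = 13
After iteration 6: y = 3, out = [3, 4, 10, 10, 13, 13], cur_max = 13
After iteration 7: y = 3, out = [3, 4, 10, 10, 13, 13, 13], cur_max = 13
After iteration 8: y = 20, out = [3, 4, 10, 10, 13, 13, 13, 20], cur_max = 20
After iteration 9: y = 13, out = [3, 4, 10, 10, 13, 13, 13, 20, 20], cur_max = 20
Loop ends.
out[-1] = 20

Final answer: 20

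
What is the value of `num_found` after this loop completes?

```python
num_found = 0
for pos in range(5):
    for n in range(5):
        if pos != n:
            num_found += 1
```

Let's trace through this code step by step.

Initialize: num_found = 0
Entering loop: for pos in range(5):
After iteration 1: pos = 0, num_found = 4
After iteration 2: pos = 1, num_found = 8
After iteration 3: pos = 2, num_found = 12
After iteration 4: pos = 3, num_found = 16
After iteration 5: pos = 4, num_found = 20
Loop ends.

Final answer: 20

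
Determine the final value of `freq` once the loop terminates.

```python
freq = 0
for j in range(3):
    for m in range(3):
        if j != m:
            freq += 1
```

Let's trace through this code step by step.

Initialize: freq = 0
Entering loop: for j in range(3):
After iteration 1: j = 0, freq = 2
After iteration 2: j = 1, freq = 4
After iteration 3: j = 2, freq = 6
Loop ends.

Final answer: 6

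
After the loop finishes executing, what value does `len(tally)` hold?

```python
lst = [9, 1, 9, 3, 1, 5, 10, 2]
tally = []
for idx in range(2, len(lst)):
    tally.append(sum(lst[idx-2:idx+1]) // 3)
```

Let's trace through this code step by step.

Initialize: lst = [9, 1, 9, 3, 1, 5, 10, 2]
Initialize: tally = []
Entering loop: for idx in range(2, len(lst)):
After iteration 1: idx = 2, tally = [6]
After iteration 2: idx = 3, tally = [6, 4]
After iteration 3: idx = 4, tally = [6, 4, 4]
After iteration 4: idx = 5, tally = [6, 4, 4, 3]
After iteration 5: idx = 6, tally = [6, 4, 4, 3, 5]
After iteration 6: idx = 7, tally = [6, 4, 4, 3, 5, 5]
Loop ends.
len(tally) = 6

Final answer: 6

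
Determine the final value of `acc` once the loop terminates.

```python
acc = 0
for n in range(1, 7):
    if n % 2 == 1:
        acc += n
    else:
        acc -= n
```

Let's trace through this code step by step.

Initialize: acc = 0
Entering loop: for n in range(1, 7):
After iteration 1: n = 1, acc = 1
After iteration 2: n = 2, acc = -1
After iteration 3: n = 3, acc = 2
After iteration 4: n = 4, acc = -2
After iteration 5: n = 5, acc = 3
After iteration 6: n = 6, acc = -3
Loop ends.

Final answer: -3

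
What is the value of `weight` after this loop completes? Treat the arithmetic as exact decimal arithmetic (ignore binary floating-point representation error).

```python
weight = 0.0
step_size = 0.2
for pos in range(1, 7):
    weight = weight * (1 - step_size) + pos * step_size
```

Let's trace through this code step by step.

Initialize: weight = 0.0
Initialize: step_size = 0.2
Entering loop: for pos in range(1, 7):
After iteration 1: pos = 1, weight = 0.2
After iteration 2: pos = 2, weight = 0.56
After iteration 3: pos = 3, weight = 1.048
After iteration 4: pos = 4, weight = 1.6384
After iteration 5: pos = 5, weight = 2.31072
After iteration 6: pos = 6, weight = 3.048576
Loop ends.

Final answer: 3.048576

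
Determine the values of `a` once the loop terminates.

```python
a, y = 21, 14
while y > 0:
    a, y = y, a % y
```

Let's trace through this code step by step.

Initialize: a = 21
Initialize: y = 14
Entering loop: while y > 0:
After iteration 1: a = 14, y = 7
After iteration 2: a = 7, y = 0
Loop ends.

Final answer: 7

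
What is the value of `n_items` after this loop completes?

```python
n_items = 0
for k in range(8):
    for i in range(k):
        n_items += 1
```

Let's trace through this code step by step.

Initialize: n_items = 0
Entering loop: for k in range(8):
After iteration 1: k = 0, n_items = 0
After iteration 2: k = 1, n_items = 1, i = 0
After iteration 3: k = 2, n_items = 3, i = 1
After iteration 4: k = 3, n_items = 6, i = 2
After iteration 5: k = 4, n_items = 10, i = 3
After iteration 6: k = 5, n_items = 15, i = 4
After iteration 7: k = 6, n_items = 21, i = 5
After iteration 8: k = 7, n_items = 28, i = 6
Loop ends.

Final answer: 28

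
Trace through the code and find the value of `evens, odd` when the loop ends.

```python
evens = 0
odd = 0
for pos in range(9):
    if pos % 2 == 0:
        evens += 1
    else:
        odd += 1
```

Let's trace through this code step by step.

Initialize: evens = 0
Initialize: odd = 0
Entering loop: for pos in range(9):
After iteration 1: pos = 0, evens = 1, odd = 0
After iteration 2: pos = 1, evens = 1, odd = 1
After iteration 3: pos = 2, evens = 2, odd = 1
After iteration 4: pos = 3, evens = 2, odd = 2
After iteration 5: pos = 4, evens = 3, odd = 2
After iteration 6: pos = 5, evens = 3, odd = 3
After iteration 7: pos = 6, evens = 4, odd = 3
After iteration 8: pos = 7, evens = 4, odd = 4
After iteration 9: pos = 8, evens = 5, odd = 4
Loop ends.

Final answer: 5, 4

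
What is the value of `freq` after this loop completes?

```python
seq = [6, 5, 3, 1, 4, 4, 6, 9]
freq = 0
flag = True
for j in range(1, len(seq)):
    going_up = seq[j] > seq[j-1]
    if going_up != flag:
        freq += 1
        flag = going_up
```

Let's trace through this code step by step.

Initialize: seq = [6, 5, 3, 1, 4, 4, 6, 9]
Initialize: freq = 0
Initialize: flag = True
Entering loop: for j in range(1, len(seq)):
After iteration 1: j = 1, freq = 1, flag = False, going_up = False
After iteration 2: j = 2, freq = 1, flag = False, going_up = False
After iteration 3: j = 3, freq = 1, flag = False, going_up = False
After iteration 4: j = 4, freq = 2, flag = True, going_up = True
After iteration 5: j = 5, freq = 3, flag = False, going_up = False
After iteration 6: j = 6, freq = 4, flag = True, going_up = True
After iteration 7: j = 7, freq = 4, flag = True, going_up = True
Loop ends.

Final answer: 4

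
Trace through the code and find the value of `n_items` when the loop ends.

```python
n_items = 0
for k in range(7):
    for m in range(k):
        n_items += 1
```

Let's trace through this code step by step.

Initialize: n_items = 0
Entering loop: for k in range(7):
After iteration 1: k = 0, n_items = 0
After iteration 2: k = 1, n_items = 1, m = 0
After iteration 3: k = 2, n_items = 3, m = 1
After iteration 4: k = 3, n_items = 6, m = 2
After iteration 5: k = 4, n_items = 10, m = 3
After iteration 6: k = 5, n_items = 15, m = 4
After iteration 7: k = 6, n_items = 21, m = 5
Loop ends.

Final answer: 21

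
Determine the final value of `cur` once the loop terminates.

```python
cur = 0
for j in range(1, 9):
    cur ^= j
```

Let's trace through this code step by step.

Initialize: cur = 0
Entering loop: for j in range(1, 9):
After iteration 1: j = 1, cur = 1
After iteration 2: j = 2, cur = 3
After iteration 3: j = 3, cur = 0
After iteration 4: j = 4, cur = 4
After iteration 5: j = 5, cur = 1
After iteration 6: j = 6, cur = 7
After iteration 7: j = 7, cur = 0
After iteration 8: j = 8, cur = 8
Loop ends.

Final answer: 8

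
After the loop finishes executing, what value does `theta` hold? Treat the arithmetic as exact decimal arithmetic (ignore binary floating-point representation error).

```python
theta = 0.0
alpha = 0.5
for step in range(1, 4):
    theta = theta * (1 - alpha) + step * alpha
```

Let's trace through this code step by step.

Initialize: theta = 0.0
Initialize: alpha = 0.5
Entering loop: for step in range(1, 4):
After iteration 1: step = 1, theta = 0.5
After iteration 2: step = 2, theta = 1.25
After iteration 3: step = 3, theta = 2.125
Loop ends.

Final answer: 2.125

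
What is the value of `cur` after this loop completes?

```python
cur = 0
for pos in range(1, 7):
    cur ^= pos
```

Let's trace through this code step by step.

Initialize: cur = 0
Entering loop: for pos in range(1, 7):
After iteration 1: pos = 1, cur = 1
After iteration 2: pos = 2, cur = 3
After iteration 3: pos = 3, cur = 0
After iteration 4: pos = 4, cur = 4
After iteration 5: pos = 5, cur = 1
After iteration 6: pos = 6, cur = 7
Loop ends.

Final answer: 7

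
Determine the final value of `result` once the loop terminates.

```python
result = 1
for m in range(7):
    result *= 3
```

Let's trace through this code step by step.

Initialize: result = 1
Entering loop: for m in range(7):
After iteration 1: m = 0, result = 3
After iteration 2: m = 1, result = 9
After iteration 3: m = 2, result = 27
After iteration 4: m = 3, result = 81
After iteration 5: m = 4, result = 243
After iteration 6: m = 5, result = 729
After iteration 7: m = 6, result = 2187
Loop ends.

Final answer: 2187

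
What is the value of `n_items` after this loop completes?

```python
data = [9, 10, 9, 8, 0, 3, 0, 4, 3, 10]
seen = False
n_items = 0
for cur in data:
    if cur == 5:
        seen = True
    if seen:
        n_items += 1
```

Let's trace through this code step by step.

Initialize: data = [9, 10, 9, 8, 0, 3, 0, 4, 3, 10]
Initialize: seen = False
Initialize: n_items = 0
Entering loop: for cur in data:
After iteration 1: cur = 9, n_items = 0
After iteration 2: cur = 10, n_items = 0
After iteration 3: cur = 9, n_items = 0
After iteration 4: cur = 8, n_items = 0
After iteration 5: cur = 0, n_items = 0
After iteration 6: cur = 3, n_items = 0
After iteration 7: cur = 0, n_items = 0
After iteration 8: cur = 4, n_items = 0
After iteration 9: cur = 3, n_items = 0
After iteration 10: cur = 10, n_items = 0
Loop ends.

Final answer: 0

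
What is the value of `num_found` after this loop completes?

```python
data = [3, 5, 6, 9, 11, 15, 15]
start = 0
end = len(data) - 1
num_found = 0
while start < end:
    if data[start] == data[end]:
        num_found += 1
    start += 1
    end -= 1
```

Let's trace through this code step by step.

Initialize: data = [3, 5, 6, 9, 11, 15, 15]
Initialize: start = 0
Initialize: end = 6
Initialize: num_found = 0
Entering loop: while start < end:
After iteration 1: start = 1, end = 5, num_found = 0
After iteration 2: start = 2, end = 4, num_found = 0
After iteration 3: start = 3, end = 3, num_found = 0
Loop ends.

Final answer: 0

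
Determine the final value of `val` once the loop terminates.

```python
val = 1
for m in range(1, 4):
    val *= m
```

Let's trace through this code step by step.

Initialize: val = 1
Entering loop: for m in range(1, 4):
After iteration 1: m = 1, val = 1
After iteration 2: m = 2, val = 2
After iteration 3: m = 3, val = 6
Loop ends.

Final answer: 6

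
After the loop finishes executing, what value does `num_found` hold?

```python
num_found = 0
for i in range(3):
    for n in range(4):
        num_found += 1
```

Let's trace through this code step by step.

Initialize: num_found = 0
Entering loop: for i in range(3):
After iteration 1: i = 0, num_found = 4
After iteration 2: i = 1, num_found = 8
After iteration 3: i = 2, num_found = 12
Loop ends.

Final answer: 12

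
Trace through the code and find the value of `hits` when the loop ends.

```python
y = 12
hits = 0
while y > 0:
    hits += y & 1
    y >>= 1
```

Let's trace through this code step by step.

Initialize: y = 12
Initialize: hits = 0
Entering loop: while y > 0:
After iteration 1: y = 6, hits = 0
After iteration 2: y = 3, hits = 0
After iteration 3: y = 1, hits = 1
After iteration 4: y = 0, hits = 2
Loop ends.

Final answer: 2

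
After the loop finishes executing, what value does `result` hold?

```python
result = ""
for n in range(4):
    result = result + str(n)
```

Let's trace through this code step by step.

Initialize: result = ''
Entering loop: for n in range(4):
After iteration 1: n = 0, result = '0'
After iteration 2: n = 1, result = '01'
After iteration 3: n = 2, result = '012'
After iteration 4: n = 3, result = '0123'
Loop ends.

Final answer: '0123'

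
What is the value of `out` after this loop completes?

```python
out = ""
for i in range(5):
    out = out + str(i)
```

Let's trace through this code step by step.

Initialize: out = ''
Entering loop: for i in range(5):
After iteration 1: i = 0, out = '0'
After iteration 2: i = 1, out = '01'
After iteration 3: i = 2, out = '012'
After iteration 4: i = 3, out = '0123'
After iteration 5: i = 4, out = '01234'
Loop ends.

Final answer: '01234'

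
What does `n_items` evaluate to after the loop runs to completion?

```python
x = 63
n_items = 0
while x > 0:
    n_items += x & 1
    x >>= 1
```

Let's trace through this code step by step.

Initialize: x = 63
Initialize: n_items = 0
Entering loop: while x > 0:
After iteration 1: x = 31, n_items = 1
After iteration 2: x = 15, n_items = 2
After iteration 3: x = 7, n_items = 3
After iteration 4: x = 3, n_items = 4
After iteration 5: x = 1, n_items = 5
After iteration 6: x = 0, n_items = 6
Loop ends.

Final answer: 6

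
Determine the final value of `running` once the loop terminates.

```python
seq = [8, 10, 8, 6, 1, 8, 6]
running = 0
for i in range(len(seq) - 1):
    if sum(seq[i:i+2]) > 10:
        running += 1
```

Let's trace through this code step by step.

Initialize: seq = [8, 10, 8, 6, 1, 8, 6]
Initialize: running = 0
Entering loop: for i in range(len(seq) - 1):
After iteration 1: i = 0, running = 1
After iteration 2: i = 1, running = 2
After iteration 3: i = 2, running = 3
After iteration 4: i = 3, running = 3
After iteration 5: i = 4, running = 3
After iteration 6: i = 5, running = 4
Loop ends.

Final answer: 4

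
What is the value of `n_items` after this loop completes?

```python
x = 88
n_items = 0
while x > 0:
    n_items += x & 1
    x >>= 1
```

Let's trace through this code step by step.

Initialize: x = 88
Initialize: n_items = 0
Entering loop: while x > 0:
After iteration 1: x = 44, n_items = 0
After iteration 2: x = 22, n_items = 0
After iteration 3: x = 11, n_items = 0
After iteration 4: x = 5, n_items = 1
After iteration 5: x = 2, n_items = 2
After iteration 6: x = 1, n_items = 2
After iteration 7: x = 0, n_items = 3
Loop ends.

Final answer: 3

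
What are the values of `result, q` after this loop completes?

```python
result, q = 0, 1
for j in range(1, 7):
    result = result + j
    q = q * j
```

Let's trace through this code step by step.

Initialize: result = 0
Initialize: q = 1
Entering loop: for j in range(1, 7):
After iteration 1: j = 1, result = 1, q = 1
After iteration 2: j = 2, result = 3, q = 2
After iteration 3: j = 3, result = 6, q = 6
After iteration 4: j = 4, result = 10, q = 24
After iteration 5: j = 5, result = 15, q = 120
After iteration 6: j = 6, result = 21, q = 720
Loop ends.

Final answer: 21, 720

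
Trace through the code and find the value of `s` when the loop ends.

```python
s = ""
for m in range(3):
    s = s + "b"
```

Let's trace through this code step by step.

Initialize: s = ''
Entering loop: for m in range(3):
After iteration 1: m = 0, s = 'b'
After iteration 2: m = 1, s = 'bb'
After iteration 3: m = 2, s = 'bbb'
Loop ends.

Final answer: 'bbb'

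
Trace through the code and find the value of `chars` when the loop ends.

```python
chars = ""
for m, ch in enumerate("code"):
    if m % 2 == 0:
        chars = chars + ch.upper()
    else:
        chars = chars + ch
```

Let's trace through this code step by step.

Initialize: chars = ''
Entering loop: for m, ch in enumerate("code"):
After iteration 1: m = 0, ch = 'c', chars = 'C'
After iteration 2: m = 1, ch = 'o', chars = 'Co'
After iteration 3: m = 2, ch = 'd', chars = 'CoD'
After iteration 4: m = 3, ch = 'e', chars = 'CoDe'
Loop ends.

Final answer: 'CoDe'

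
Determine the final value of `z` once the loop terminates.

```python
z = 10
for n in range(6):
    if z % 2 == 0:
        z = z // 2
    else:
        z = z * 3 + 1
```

Let's trace through this code step by step.

Initialize: z = 10
Entering loop: for n in range(6):
After iteration 1: n = 0, z = 5
After iteration 2: n = 1, z = 16
After iteration 3: n = 2, z = 8
After iteration 4: n = 3, z = 4
After iteration 5: n = 4, z = 2
After iteration 6: n = 5, z = 1
Loop ends.

Final answer: 1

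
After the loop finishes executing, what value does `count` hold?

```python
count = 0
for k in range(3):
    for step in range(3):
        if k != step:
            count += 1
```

Let's trace through this code step by step.

Initialize: count = 0
Entering loop: for k in range(3):
After iteration 1: k = 0, count = 2
After iteration 2: k = 1, count = 4
After iteration 3: k = 2, count = 6
Loop ends.

Final answer: 6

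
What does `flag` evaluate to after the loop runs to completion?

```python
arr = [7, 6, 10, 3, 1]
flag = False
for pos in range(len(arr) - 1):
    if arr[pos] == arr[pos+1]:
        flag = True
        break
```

Let's trace through this code step by step.

Initialize: arr = [7, 6, 10, 3, 1]
Initialize: flag = False
Entering loop: for pos in range(len(arr) - 1):
After iteration 1: pos = 0, flag = False
After iteration 2: pos = 1, flag = False
After iteration 3: pos = 2, flag = False
After iteration 4: pos = 3, flag = False
Loop ends.

Final answer: False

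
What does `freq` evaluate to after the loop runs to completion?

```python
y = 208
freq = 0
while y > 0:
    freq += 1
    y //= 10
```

Let's trace through this code step by step.

Initialize: y = 208
Initialize: freq = 0
Entering loop: while y > 0:
After iteration 1: y = 20, freq = 1
After iteration 2: y = 2, freq = 2
After iteration 3: y = 0, freq = 3
Loop ends.

Final answer: 3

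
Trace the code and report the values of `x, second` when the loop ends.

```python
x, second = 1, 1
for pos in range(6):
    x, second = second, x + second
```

Let's trace through this code step by step.

Initialize: x = 1
Initialize: second = 1
Entering loop: for pos in range(6):
After iteration 1: pos = 0, x = 1, second = 2
After iteration 2: pos = 1, x = 2, second = 3
After iteration 3: pos = 2, x = 3, second = 5
After iteration 4: pos = 3, x = 5, second = 8
After iteration 5: pos = 4, x = 8, second = 13
After iteration 6: pos = 5, x = 13, second = 21
Loop ends.

Final answer: 13, 21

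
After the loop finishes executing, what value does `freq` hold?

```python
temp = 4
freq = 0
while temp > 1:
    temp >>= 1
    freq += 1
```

Let's trace through this code step by step.

Initialize: temp = 4
Initialize: freq = 0
Entering loop: while temp > 1:
After iteration 1: temp = 2, freq = 1
After iteration 2: temp = 1, freq = 2
Loop ends.

Final answer: 2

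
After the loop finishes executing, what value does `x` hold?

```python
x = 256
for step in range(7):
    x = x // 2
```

Let's trace through this code step by step.

Initialize: x = 256
Entering loop: for step in range(7):
After iteration 1: step = 0, x = 128
After iteration 2: step = 1, x = 64
After iteration 3: step = 2, x = 32
After iteration 4: step = 3, x = 16
After iteration 5: step = 4, x = 8
After iteration 6: step = 5, x = 4
After iteration 7: step = 6, x = 2
Loop ends.

Final answer: 2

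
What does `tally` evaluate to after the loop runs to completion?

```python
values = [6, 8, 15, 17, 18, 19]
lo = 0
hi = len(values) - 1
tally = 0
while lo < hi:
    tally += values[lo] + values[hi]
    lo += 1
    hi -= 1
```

Let's trace through this code step by step.

Initialize: values = [6, 8, 15, 17, 18, 19]
Initialize: lo = 0
Initialize: hi = 5
Initialize: tally = 0
Entering loop: while lo < hi:
After iteration 1: lo = 1, hi = 4, tally = 25
After iteration 2: lo = 2, hi = 3, tally = 51
After iteration 3: lo = 3, hi = 2, tally = 83
Loop ends.

Final answer: 83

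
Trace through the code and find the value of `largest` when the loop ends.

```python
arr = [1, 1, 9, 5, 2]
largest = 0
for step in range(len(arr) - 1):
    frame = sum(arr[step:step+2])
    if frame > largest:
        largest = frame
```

Let's trace through this code step by step.

Initialize: arr = [1, 1, 9, 5, 2]
Initialize: largest = 0
Entering loop: for step in range(len(arr) - 1):
After iteration 1: step = 0, largest = 2, frame = 2
After iteration 2: step = 1, largest = 10, frame = 10
After iteration 3: step = 2, largest = 14, frame = 14
After iteration 4: step = 3, largest = 14, frame = 7
Loop ends.

Final answer: 14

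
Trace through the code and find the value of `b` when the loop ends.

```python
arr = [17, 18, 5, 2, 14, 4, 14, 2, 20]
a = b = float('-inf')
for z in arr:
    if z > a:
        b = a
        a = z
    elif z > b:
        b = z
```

Let's trace through this code step by step.

Initialize: arr = [17, 18, 5, 2, 14, 4, 14, 2, 20]
Initialize: a = -inf
Initialize: b = -inf
Entering loop: for z in arr:
After iteration 1: z = 17, a = 17, b = -inf
After iteration 2: z = 18, a = 18, b = 17
After iteration 3: z = 5, a = 18, b = 17
After iteration 4: z = 2, a = 18, b = 17
After iteration 5: z = 14, a = 18, b = 17
After iteration 6: z = 4, a = 18, b = 17
After iteration 7: z = 14, a = 18, b = 17
After iteration 8: z = 2, a = 18, b = 17
After iteration 9: z = 20, a = 20, b = 18
Loop ends.

Final answer: 18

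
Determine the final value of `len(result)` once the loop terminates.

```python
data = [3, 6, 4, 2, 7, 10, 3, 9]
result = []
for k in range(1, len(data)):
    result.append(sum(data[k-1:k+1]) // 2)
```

Let's trace through this code step by step.

Initialize: data = [3, 6, 4, 2, 7, 10, 3, 9]
Initialize: result = []
Entering loop: for k in range(1, len(data)):
After iteration 1: k = 1, result = [4]
After iteration 2: k = 2, result = [4, 5]
After iteration 3: k = 3, result = [4, 5, 3]
After iteration 4: k = 4, result = [4, 5, 3, 4]
After iteration 5: k = 5, result = [4, 5, 3, 4, 8]
After iteration 6: k = 6, result = [4, 5, 3, 4, 8, 6]
After iteration 7: k = 7, result = [4, 5, 3, 4, 8, 6, 6]
Loop ends.
len(result) = 7

Final answer: 7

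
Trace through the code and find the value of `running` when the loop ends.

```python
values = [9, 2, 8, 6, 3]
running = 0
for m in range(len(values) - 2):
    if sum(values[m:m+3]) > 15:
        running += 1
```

Let's trace through this code step by step.

Initialize: values = [9, 2, 8, 6, 3]
Initialize: running = 0
Entering loop: for m in range(len(values) - 2):
After iteration 1: m = 0, running = 1
After iteration 2: m = 1, running = 2
After iteration 3: m = 2, running = 3
Loop ends.

Final answer: 3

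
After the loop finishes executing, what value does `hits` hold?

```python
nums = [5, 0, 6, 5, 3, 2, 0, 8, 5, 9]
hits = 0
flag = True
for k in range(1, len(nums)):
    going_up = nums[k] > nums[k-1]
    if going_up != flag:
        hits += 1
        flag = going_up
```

Let's trace through this code step by step.

Initialize: nums = [5, 0, 6, 5, 3, 2, 0, 8, 5, 9]
Initialize: hits = 0
Initialize: flag = True
Entering loop: for k in range(1, len(nums)):
After iteration 1: k = 1, hits = 1, flag = False, going_up = False
After iteration 2: k = 2, hits = 2, flag = True, going_up = True
After iteration 3: k = 3, hits = 3, flag = False, going_up = False
After iteration 4: k = 4, hits = 3, flag = False, going_up = False
After iteration 5: k = 5, hits = 3, flag = False, going_up = False
After iteration 6: k = 6, hits = 3, flag = False, going_up = False
After iteration 7: k = 7, hits = 4, flag = True, going_up = True
After iteration 8: k = 8, hits = 5, flag = False, going_up = False
After iteration 9: k = 9, hits = 6, flag = True, going_up = True
Loop ends.

Final answer: 6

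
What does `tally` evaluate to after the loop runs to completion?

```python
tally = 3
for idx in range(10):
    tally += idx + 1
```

Let's trace through this code step by step.

Initialize: tally = 3
Entering loop: for idx in range(10):
After iteration 1: idx = 0, tally = 4
After iteration 2: idx = 1, tally = 6
After iteration 3: idx = 2, tally = 9
After iteration 4: idx = 3, tally = 13
After iteration 5: idx = 4, tally = 18
After iteration 6: idx = 5, tally = 24
After iteration 7: idx = 6, tally = 31
After iteration 8: idx = 7, tally = 39
After iteration 9: idx = 8, tally = 48
After iteration 10: idx = 9, tally = 58
Loop ends.

Final answer: 58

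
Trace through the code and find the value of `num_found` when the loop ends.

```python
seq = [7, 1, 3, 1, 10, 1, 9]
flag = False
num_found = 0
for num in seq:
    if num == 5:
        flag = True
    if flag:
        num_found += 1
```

Let's trace through this code step by step.

Initialize: seq = [7, 1, 3, 1, 10, 1, 9]
Initialize: flag = False
Initialize: num_found = 0
Entering loop: for num in seq:
After iteration 1: num = 7, num_found = 0
After iteration 2: num = 1, num_found = 0
After iteration 3: num = 3, num_found = 0
After iteration 4: num = 1, num_found = 0
After iteration 5: num = 10, num_found = 0
After iteration 6: num = 1, num_found = 0
After iteration 7: num = 9, num_found = 0
Loop ends.

Final answer: 0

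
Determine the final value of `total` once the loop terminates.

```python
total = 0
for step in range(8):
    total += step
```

Let's trace through this code step by step.

Initialize: total = 0
Entering loop: for step in range(8):
After iteration 1: step = 0, total = 0
After iteration 2: step = 1, total = 1
After iteration 3: step = 2, total = 3
After iteration 4: step = 3, total = 6
After iteration 5: step = 4, total = 10
After iteration 6: step = 5, total = 15
After iteration 7: step = 6, total = 21
After iteration 8: step = 7, total = 28
Loop ends.

Final answer: 28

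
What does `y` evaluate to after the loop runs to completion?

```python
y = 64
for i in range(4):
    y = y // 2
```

Let's trace through this code step by step.

Initialize: y = 64
Entering loop: for i in range(4):
After iteration 1: i = 0, y = 32
After iteration 2: i = 1, y = 16
After iteration 3: i = 2, y = 8
After iteration 4: i = 3, y = 4
Loop ends.

Final answer: 4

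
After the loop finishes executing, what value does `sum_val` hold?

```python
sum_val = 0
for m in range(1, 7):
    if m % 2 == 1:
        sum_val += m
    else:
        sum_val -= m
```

Let's trace through this code step by step.

Initialize: sum_val = 0
Entering loop: for m in range(1, 7):
After iteration 1: m = 1, sum_val = 1
After iteration 2: m = 2, sum_val = -1
After iteration 3: m = 3, sum_val = 2
After iteration 4: m = 4, sum_val = -2
After iteration 5: m = 5, sum_val = 3
After iteration 6: m = 6, sum_val = -3
Loop ends.

Final answer: -3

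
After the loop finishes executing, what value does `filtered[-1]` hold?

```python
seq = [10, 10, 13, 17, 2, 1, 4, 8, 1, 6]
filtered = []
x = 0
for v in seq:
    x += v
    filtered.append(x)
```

Let's trace through this code step by step.

Initialize: seq = [10, 10, 13, 17, 2, 1, 4, 8, 1, 6]
Initialize: filtered = []
Initialize: x = 0
Entering loop: for v in seq:
After iteration 1: v = 10, filtered = [10], x = 10
After iteration 2: v = 10, filtered = [10, 20], x = 20
After iteration 3: v = 13, filtered = [10, 20, 33], x = 33
After iteration 4: v = 17, filtered = [10, 20, 33, 50], x = 50
After iteration 5: v = 2, filtered = [10, 20, 33, 50, 52], x = 52
After iteration 6: v = 1, filtered = [10, 20, 33, 50, 52, 53], x = 53
After iteration 7: v = 4, filtered = [10, 20, 33, 50, 52, 53, 57], x = 57
After iteration 8: v = 8, filtered = [10, 20, 33, 50, 52, 53, 57, 65], x = 65
After iteration 9: v = 1, filtered = [10, 20, 33, 50, 52, 53, 57, 65, 66], x = 66
After iteration 10: v = 6, filtered = [10, 20, 33, 50, 52, 53, 57, 65, 66, 72], x = 72
Loop ends.
filtered[-1] = 72

Final answer: 72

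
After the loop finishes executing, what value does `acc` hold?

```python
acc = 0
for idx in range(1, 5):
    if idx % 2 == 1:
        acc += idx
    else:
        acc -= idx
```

Let's trace through this code step by step.

Initialize: acc = 0
Entering loop: for idx in range(1, 5):
After iteration 1: idx = 1, acc = 1
After iteration 2: idx = 2, acc = -1
After iteration 3: idx = 3, acc = 2
After iteration 4: idx = 4, acc = -2
Loop ends.

Final answer: -2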